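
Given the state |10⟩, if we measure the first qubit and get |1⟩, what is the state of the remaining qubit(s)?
|0⟩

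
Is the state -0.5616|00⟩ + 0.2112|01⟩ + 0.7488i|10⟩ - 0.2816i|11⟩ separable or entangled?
Separable

Writing the state as a|00⟩ + b|01⟩ + c|10⟩ + d|11⟩, it is a product state iff ad − bc = 0.
Here (a, b, c, d) = (-0.5616, 0.2112, 0.7488i, -0.2816i): ad − bc = (-0.5616)(-0.2816i) − (0.2112)(0.7488i) = 0, so the state is separable.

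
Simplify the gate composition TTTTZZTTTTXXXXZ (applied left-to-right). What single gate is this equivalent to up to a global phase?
Z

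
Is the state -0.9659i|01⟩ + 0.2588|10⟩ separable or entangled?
Entangled

Writing the state as a|00⟩ + b|01⟩ + c|10⟩ + d|11⟩, it is a product state iff ad − bc = 0.
Here (a, b, c, d) = (0, -0.9659i, 0.2588, 0): ad − bc = (0)(0) − (-0.9659i)(0.2588) = 0.25i ≠ 0, so the state is entangled.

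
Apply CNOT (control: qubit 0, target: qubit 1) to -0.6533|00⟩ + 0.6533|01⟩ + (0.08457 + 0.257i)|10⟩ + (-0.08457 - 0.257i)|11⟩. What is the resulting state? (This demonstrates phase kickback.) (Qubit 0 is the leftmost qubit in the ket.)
-0.6533|00⟩ + 0.6533|01⟩ + (-0.08457 - 0.257i)|10⟩ + (0.08457 + 0.257i)|11⟩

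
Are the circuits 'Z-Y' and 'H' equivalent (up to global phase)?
No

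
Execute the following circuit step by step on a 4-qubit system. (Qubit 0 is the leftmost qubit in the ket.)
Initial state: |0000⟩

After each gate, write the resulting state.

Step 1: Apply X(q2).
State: |0010⟩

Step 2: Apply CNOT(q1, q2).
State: |0010⟩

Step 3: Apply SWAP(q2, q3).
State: |0001⟩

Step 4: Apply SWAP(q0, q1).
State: |0001⟩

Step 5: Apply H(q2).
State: 1/√2|0001⟩ + 1/√2|0011⟩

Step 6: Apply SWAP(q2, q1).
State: 1/√2|0001⟩ + 1/√2|0101⟩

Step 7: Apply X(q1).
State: 1/√2|0001⟩ + 1/√2|0101⟩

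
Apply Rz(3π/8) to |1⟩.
(0.8315 + 0.5556i)|1⟩

Rz(3π/8) = [[e^(−iθ/2), 0], [0, e^(iθ/2)]] with e^(±iθ/2) = cos(θ/2) ± i·sin(θ/2); θ = 3π/8, cos(θ/2) ≈ 0.83147, sin(θ/2) ≈ 0.55557.
With a = amp(|0⟩) = 0 and b = amp(|1⟩) = 1:
new amp(|0⟩) = (0.83147 - 0.55557i)·a = 0
new amp(|1⟩) = (0.83147 + 0.55557i)·b = (0.8315 + 0.5556i)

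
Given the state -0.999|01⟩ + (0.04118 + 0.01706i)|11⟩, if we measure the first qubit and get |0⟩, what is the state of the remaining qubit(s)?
-|1⟩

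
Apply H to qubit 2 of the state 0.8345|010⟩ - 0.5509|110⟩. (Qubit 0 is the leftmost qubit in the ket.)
0.5901|010⟩ + 0.5901|011⟩ - 0.3895|110⟩ - 0.3895|111⟩

H on qubit 2 mixes each pair of kets that differ only in qubit 2: amplitudes (a, b) of (|…0…⟩, |…1…⟩) become ((a + b)/√2, (a − b)/√2). Kets absent from the input have amplitude 0.
(|010⟩, |011⟩): (a, b) = (0.8345, 0) → (0.5901, 0.5901)
(|110⟩, |111⟩): (a, b) = (-0.5509, 0) → (-0.3895, -0.3895)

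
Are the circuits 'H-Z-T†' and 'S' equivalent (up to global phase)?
No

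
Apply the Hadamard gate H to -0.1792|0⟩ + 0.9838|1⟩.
0.5689|0⟩ - 0.8224|1⟩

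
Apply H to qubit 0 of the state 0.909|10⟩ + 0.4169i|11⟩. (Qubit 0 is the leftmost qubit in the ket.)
0.6428|00⟩ + 0.2948i|01⟩ - 0.6428|10⟩ - 0.2948i|11⟩

H on qubit 0 mixes each pair of kets that differ only in qubit 0: amplitudes (a, b) of (|…0…⟩, |…1…⟩) become ((a + b)/√2, (a − b)/√2). Kets absent from the input have amplitude 0.
(|00⟩, |10⟩): (a, b) = (0, 0.909) → (0.6428, -0.6428)
(|01⟩, |11⟩): (a, b) = (0, 0.4169i) → (0.2948i, -0.2948i)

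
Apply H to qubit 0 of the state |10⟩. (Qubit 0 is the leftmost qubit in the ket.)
1/√2|00⟩ - 1/√2|10⟩

H on qubit 0 mixes each pair of kets that differ only in qubit 0: amplitudes (a, b) of (|…0…⟩, |…1…⟩) become ((a + b)/√2, (a − b)/√2). Kets absent from the input have amplitude 0.
(|00⟩, |10⟩): (a, b) = (0, 1) → (1/√2, -1/√2)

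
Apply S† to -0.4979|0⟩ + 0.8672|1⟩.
-0.4979|0⟩ - 0.8672i|1⟩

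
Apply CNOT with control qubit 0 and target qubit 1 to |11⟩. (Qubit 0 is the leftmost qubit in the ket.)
|10⟩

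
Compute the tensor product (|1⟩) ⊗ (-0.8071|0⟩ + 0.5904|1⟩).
-0.8071|10⟩ + 0.5904|11⟩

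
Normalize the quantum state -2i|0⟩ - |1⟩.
-0.8944i|0⟩ - 1/√5|1⟩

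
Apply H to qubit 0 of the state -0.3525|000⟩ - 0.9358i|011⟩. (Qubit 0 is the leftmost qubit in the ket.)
-0.2493|000⟩ - 0.6617i|011⟩ - 0.2493|100⟩ - 0.6617i|111⟩

H on qubit 0 mixes each pair of kets that differ only in qubit 0: amplitudes (a, b) of (|…0…⟩, |…1…⟩) become ((a + b)/√2, (a − b)/√2). Kets absent from the input have amplitude 0.
(|000⟩, |100⟩): (a, b) = (-0.3525, 0) → (-0.2493, -0.2493)
(|011⟩, |111⟩): (a, b) = (-0.9358i, 0) → (-0.6617i, -0.6617i)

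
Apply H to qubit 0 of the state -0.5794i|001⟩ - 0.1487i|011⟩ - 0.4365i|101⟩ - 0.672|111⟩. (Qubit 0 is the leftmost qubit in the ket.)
-0.7183i|001⟩ + (-0.4752 - 0.1051i)|011⟩ - 0.101i|101⟩ + (0.4752 - 0.1051i)|111⟩

H on qubit 0 mixes each pair of kets that differ only in qubit 0: amplitudes (a, b) of (|…0…⟩, |…1…⟩) become ((a + b)/√2, (a − b)/√2). Kets absent from the input have amplitude 0.
(|001⟩, |101⟩): (a, b) = (-0.5794i, -0.4365i) → (-0.7183i, -0.101i)
(|011⟩, |111⟩): (a, b) = (-0.1487i, -0.672) → ((-0.4752 - 0.1051i), (0.4752 - 0.1051i))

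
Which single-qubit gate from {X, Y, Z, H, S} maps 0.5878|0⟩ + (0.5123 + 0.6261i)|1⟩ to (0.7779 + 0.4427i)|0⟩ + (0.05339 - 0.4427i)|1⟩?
H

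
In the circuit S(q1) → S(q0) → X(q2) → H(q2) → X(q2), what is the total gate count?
5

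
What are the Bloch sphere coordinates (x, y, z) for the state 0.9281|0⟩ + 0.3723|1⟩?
(0.6911, 0, 0.7228)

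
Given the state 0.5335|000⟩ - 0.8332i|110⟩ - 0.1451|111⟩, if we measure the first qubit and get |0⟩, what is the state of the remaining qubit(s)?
|00⟩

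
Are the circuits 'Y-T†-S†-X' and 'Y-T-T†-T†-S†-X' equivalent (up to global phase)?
Yes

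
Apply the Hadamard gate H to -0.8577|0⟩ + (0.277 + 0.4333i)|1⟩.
(-0.4106 + 0.3064i)|0⟩ + (-0.8024 - 0.3064i)|1⟩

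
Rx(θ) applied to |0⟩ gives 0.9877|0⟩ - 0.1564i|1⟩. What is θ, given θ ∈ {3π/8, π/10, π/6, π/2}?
π/10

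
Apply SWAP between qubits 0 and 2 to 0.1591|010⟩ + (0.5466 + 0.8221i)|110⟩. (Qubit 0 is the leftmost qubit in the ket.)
0.1591|010⟩ + (0.5466 + 0.8221i)|011⟩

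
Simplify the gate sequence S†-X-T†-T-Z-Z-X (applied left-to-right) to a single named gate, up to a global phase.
S†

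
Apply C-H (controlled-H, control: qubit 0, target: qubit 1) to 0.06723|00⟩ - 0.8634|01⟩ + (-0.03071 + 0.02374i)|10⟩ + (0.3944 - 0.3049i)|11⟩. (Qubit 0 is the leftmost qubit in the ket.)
0.06723|00⟩ - 0.8634|01⟩ + (0.2572 - 0.1988i)|10⟩ + (-0.3006 + 0.2324i)|11⟩

C-H leaves the control-|0⟩ kets |00⟩, |01⟩ unchanged and applies H to qubit 1 on the control-|1⟩ pair (|10⟩, |11⟩).
H = [[1/√2, 1/√2], [1/√2, -1/√2]].
With a = amp(|10⟩) = (-0.03071 + 0.02374i) and b = amp(|11⟩) = (0.3944 - 0.3049i):
new amp(|10⟩) = (1/√2)·a + (1/√2)·b = (0.2572 - 0.1988i)
new amp(|11⟩) = (1/√2)·a + (-1/√2)·b = (-0.3006 + 0.2324i)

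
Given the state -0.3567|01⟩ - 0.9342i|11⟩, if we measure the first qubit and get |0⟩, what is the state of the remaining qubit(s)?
-|1⟩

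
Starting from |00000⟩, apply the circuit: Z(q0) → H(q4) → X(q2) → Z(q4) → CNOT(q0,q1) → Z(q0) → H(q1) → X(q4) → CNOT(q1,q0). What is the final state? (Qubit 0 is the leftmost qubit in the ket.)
-1/2|00100⟩ + 1/2|00101⟩ - 1/2|11100⟩ + 1/2|11101⟩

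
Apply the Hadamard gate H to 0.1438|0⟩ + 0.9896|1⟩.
0.8014|0⟩ - 0.5981|1⟩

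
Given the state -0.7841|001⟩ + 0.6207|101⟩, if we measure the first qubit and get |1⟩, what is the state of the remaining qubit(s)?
|01⟩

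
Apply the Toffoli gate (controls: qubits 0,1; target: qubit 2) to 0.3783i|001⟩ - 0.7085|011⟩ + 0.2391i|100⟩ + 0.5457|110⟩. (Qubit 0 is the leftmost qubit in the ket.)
0.3783i|001⟩ - 0.7085|011⟩ + 0.2391i|100⟩ + 0.5457|111⟩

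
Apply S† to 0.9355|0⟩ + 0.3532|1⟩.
0.9355|0⟩ - 0.3532i|1⟩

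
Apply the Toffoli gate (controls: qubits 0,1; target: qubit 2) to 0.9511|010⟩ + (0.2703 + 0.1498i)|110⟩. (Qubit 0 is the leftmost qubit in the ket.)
0.9511|010⟩ + (0.2703 + 0.1498i)|111⟩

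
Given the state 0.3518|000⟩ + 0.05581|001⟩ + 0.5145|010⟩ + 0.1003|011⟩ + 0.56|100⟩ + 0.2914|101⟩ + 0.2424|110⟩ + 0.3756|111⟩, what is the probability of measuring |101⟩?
0.08491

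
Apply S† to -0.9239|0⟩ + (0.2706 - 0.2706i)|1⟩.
-0.9239|0⟩ + (-0.2706 - 0.2706i)|1⟩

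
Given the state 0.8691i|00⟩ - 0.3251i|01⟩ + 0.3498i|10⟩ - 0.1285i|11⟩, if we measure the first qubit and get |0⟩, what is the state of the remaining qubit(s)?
0.9366i|0⟩ - 0.3504i|1⟩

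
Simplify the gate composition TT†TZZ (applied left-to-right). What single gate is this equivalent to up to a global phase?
T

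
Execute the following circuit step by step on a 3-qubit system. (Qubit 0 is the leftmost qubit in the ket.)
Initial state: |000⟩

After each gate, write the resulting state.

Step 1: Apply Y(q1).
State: i|010⟩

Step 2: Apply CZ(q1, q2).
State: i|010⟩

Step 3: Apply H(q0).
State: (1/√2)i|010⟩ + (1/√2)i|110⟩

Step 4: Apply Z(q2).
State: (1/√2)i|010⟩ + (1/√2)i|110⟩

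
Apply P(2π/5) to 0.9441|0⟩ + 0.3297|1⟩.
0.9441|0⟩ + (0.1019 + 0.3136i)|1⟩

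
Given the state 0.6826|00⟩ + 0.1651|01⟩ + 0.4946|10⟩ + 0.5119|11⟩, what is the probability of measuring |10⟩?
0.2446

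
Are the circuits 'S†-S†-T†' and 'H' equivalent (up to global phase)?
No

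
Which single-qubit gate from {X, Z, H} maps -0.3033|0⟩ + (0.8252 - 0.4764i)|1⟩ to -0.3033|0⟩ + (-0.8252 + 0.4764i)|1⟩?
Z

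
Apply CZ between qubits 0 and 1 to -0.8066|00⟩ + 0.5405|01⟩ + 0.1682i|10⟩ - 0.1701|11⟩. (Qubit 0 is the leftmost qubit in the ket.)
-0.8066|00⟩ + 0.5405|01⟩ + 0.1682i|10⟩ + 0.1701|11⟩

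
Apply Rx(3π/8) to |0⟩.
0.8315|0⟩ - 0.5556i|1⟩

Rx(3π/8) = [[cos(θ/2), −i·sin(θ/2)], [−i·sin(θ/2), cos(θ/2)]]; θ = 3π/8, cos(θ/2) ≈ 0.83147, sin(θ/2) ≈ 0.55557.
With a = amp(|0⟩) = 1 and b = amp(|1⟩) = 0:
new amp(|0⟩) = (0.83147)·a + (-0.55557i)·b = 0.8315
new amp(|1⟩) = (-0.55557i)·a + (0.83147)·b = -0.5556i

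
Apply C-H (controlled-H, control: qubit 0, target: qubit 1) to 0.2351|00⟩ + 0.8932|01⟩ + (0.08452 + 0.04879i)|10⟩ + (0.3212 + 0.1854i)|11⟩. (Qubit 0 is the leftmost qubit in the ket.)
0.2351|00⟩ + 0.8932|01⟩ + (0.2869 + 0.1656i)|10⟩ + (-0.1674 - 0.0966i)|11⟩

C-H leaves the control-|0⟩ kets |00⟩, |01⟩ unchanged and applies H to qubit 1 on the control-|1⟩ pair (|10⟩, |11⟩).
H = [[1/√2, 1/√2], [1/√2, -1/√2]].
With a = amp(|10⟩) = (0.08452 + 0.04879i) and b = amp(|11⟩) = (0.3212 + 0.1854i):
new amp(|10⟩) = (1/√2)·a + (1/√2)·b = (0.2869 + 0.1656i)
new amp(|11⟩) = (1/√2)·a + (-1/√2)·b = (-0.1674 - 0.0966i)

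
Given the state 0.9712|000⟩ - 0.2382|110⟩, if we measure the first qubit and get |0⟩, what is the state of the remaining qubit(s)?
|00⟩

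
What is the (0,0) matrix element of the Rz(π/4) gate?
(0.9239 - 0.3827i)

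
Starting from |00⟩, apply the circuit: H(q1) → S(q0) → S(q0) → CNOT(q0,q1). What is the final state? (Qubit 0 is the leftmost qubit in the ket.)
1/√2|00⟩ + 1/√2|01⟩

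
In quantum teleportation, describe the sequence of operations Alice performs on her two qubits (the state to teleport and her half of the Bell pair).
CNOT (state → Bell), then H on state qubit, then measure both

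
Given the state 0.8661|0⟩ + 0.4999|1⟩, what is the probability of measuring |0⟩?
0.7501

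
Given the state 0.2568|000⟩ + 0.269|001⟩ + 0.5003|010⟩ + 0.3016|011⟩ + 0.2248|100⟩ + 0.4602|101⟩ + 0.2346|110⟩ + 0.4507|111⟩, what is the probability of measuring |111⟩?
0.2031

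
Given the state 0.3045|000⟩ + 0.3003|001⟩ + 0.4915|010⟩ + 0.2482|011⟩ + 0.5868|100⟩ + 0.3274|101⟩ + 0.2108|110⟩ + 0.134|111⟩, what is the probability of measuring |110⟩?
0.04444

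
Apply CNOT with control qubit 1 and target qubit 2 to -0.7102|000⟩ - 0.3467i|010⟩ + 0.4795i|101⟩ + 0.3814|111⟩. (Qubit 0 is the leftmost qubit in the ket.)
-0.7102|000⟩ - 0.3467i|011⟩ + 0.4795i|101⟩ + 0.3814|110⟩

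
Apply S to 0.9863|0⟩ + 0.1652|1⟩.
0.9863|0⟩ + 0.1652i|1⟩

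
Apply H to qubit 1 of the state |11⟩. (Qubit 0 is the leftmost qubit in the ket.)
1/√2|10⟩ - 1/√2|11⟩

H on qubit 1 mixes each pair of kets that differ only in qubit 1: amplitudes (a, b) of (|…0…⟩, |…1…⟩) become ((a + b)/√2, (a − b)/√2). Kets absent from the input have amplitude 0.
(|10⟩, |11⟩): (a, b) = (0, 1) → (1/√2, -1/√2)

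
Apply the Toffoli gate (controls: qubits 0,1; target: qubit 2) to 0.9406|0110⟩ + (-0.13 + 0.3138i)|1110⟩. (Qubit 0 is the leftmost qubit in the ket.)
0.9406|0110⟩ + (-0.13 + 0.3138i)|1100⟩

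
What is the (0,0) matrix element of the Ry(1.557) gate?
0.712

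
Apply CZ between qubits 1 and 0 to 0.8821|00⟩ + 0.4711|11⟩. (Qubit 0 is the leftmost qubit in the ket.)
0.8821|00⟩ - 0.4711|11⟩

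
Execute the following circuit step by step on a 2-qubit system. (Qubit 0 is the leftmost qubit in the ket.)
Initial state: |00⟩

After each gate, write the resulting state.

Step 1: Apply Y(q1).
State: i|01⟩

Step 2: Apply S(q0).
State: i|01⟩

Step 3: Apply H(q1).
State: (1/√2)i|00⟩ - (1/√2)i|01⟩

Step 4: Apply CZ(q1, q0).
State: (1/√2)i|00⟩ - (1/√2)i|01⟩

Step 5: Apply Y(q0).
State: -1/√2|10⟩ + 1/√2|11⟩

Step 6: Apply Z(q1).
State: -1/√2|10⟩ - 1/√2|11⟩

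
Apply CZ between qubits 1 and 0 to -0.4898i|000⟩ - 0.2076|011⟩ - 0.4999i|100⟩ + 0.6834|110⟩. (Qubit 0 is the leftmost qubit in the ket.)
-0.4898i|000⟩ - 0.2076|011⟩ - 0.4999i|100⟩ - 0.6834|110⟩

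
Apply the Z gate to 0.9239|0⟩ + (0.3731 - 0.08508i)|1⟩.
0.9239|0⟩ + (-0.3731 + 0.08508i)|1⟩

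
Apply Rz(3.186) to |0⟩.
(-0.0222 - 0.9998i)|0⟩

Rz(3.186) = [[e^(−iθ/2), 0], [0, e^(iθ/2)]] with e^(±iθ/2) = cos(θ/2) ± i·sin(θ/2); θ = 3.186, cos(θ/2) ≈ -0.0222018, sin(θ/2) ≈ 0.999754.
With a = amp(|0⟩) = 1 and b = amp(|1⟩) = 0:
new amp(|0⟩) = (-0.0222018 - 0.999754i)·a = (-0.0222 - 0.9998i)
new amp(|1⟩) = (-0.0222018 + 0.999754i)·b = 0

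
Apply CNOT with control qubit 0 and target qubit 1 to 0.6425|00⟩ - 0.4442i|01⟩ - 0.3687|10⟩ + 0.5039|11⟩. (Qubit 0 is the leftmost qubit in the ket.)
0.6425|00⟩ - 0.4442i|01⟩ + 0.5039|10⟩ - 0.3687|11⟩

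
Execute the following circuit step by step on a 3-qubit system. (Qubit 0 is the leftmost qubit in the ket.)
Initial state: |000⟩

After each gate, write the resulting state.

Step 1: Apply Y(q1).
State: i|010⟩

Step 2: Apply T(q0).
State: i|010⟩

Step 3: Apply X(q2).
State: i|011⟩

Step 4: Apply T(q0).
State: i|011⟩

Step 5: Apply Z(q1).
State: -i|011⟩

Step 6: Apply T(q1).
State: (1/√2 - (1/√2)i)|011⟩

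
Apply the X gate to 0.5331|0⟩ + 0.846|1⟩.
0.846|0⟩ + 0.5331|1⟩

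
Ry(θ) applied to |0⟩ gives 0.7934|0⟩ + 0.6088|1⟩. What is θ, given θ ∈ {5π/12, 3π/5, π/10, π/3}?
5π/12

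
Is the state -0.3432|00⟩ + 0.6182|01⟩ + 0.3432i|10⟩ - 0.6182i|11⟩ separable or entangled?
Separable

Writing the state as a|00⟩ + b|01⟩ + c|10⟩ + d|11⟩, it is a product state iff ad − bc = 0.
Here (a, b, c, d) = (-0.3432, 0.6182, 0.3432i, -0.6182i): ad − bc = (-0.3432)(-0.6182i) − (0.6182)(0.3432i) = 0, so the state is separable.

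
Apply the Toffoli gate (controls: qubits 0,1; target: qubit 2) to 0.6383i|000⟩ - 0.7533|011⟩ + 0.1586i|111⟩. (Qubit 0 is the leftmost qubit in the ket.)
0.6383i|000⟩ - 0.7533|011⟩ + 0.1586i|110⟩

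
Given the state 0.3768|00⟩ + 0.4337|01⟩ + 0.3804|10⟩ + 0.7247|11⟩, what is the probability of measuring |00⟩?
0.142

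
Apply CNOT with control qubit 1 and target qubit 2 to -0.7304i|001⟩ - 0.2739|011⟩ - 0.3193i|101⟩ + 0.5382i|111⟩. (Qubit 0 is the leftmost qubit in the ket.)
-0.7304i|001⟩ - 0.2739|010⟩ - 0.3193i|101⟩ + 0.5382i|110⟩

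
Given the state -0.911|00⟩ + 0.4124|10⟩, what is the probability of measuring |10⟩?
0.1701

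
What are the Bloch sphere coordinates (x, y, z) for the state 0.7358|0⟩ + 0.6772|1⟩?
(0.9966, 0, 0.0828)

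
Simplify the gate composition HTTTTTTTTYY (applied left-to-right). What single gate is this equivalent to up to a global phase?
H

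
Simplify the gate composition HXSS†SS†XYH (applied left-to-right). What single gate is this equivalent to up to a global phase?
Y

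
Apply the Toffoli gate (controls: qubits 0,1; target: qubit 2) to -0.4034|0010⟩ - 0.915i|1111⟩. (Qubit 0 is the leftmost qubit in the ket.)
-0.4034|0010⟩ - 0.915i|1101⟩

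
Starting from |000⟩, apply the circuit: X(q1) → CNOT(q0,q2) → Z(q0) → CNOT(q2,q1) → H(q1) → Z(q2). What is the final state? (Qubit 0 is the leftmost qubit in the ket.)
1/√2|000⟩ - 1/√2|010⟩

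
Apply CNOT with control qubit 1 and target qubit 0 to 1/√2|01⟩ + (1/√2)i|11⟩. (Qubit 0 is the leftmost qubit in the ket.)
(1/√2)i|01⟩ + 1/√2|11⟩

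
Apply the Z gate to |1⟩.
-|1⟩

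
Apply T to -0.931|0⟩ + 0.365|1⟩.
-0.931|0⟩ + (0.2581 + 0.2581i)|1⟩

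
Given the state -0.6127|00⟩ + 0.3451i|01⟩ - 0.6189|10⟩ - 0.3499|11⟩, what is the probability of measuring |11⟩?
0.1224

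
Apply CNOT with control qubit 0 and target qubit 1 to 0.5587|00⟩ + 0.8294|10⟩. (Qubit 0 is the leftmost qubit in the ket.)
0.5587|00⟩ + 0.8294|11⟩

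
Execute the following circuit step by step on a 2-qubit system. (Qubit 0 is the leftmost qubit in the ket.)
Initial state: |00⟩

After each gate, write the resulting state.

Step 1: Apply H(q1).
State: 1/√2|00⟩ + 1/√2|01⟩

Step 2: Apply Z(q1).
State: 1/√2|00⟩ - 1/√2|01⟩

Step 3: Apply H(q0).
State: 1/2|00⟩ - 1/2|01⟩ + 1/2|10⟩ - 1/2|11⟩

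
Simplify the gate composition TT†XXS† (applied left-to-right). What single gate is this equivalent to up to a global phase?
S†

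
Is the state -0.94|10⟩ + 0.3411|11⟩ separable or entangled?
Separable

Writing the state as a|00⟩ + b|01⟩ + c|10⟩ + d|11⟩, it is a product state iff ad − bc = 0.
Here (a, b, c, d) = (0, 0, -0.94, 0.3411): ad − bc = (0)(0.3411) − (0)(-0.94) = 0, so the state is separable.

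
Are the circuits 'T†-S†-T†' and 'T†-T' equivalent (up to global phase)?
No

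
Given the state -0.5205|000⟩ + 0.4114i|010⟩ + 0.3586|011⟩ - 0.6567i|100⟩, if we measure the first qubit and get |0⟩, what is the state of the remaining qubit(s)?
-0.6902|00⟩ + 0.5455i|10⟩ + 0.4755|11⟩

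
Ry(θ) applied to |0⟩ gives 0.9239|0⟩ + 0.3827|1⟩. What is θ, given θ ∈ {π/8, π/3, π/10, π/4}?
π/4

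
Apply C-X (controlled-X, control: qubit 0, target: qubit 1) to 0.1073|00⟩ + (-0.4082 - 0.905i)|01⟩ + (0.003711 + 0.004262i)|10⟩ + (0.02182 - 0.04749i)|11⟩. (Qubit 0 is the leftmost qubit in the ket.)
0.1073|00⟩ + (-0.4082 - 0.905i)|01⟩ + (0.02182 - 0.04749i)|10⟩ + (0.003711 + 0.004262i)|11⟩

C-X leaves the control-|0⟩ kets |00⟩, |01⟩ unchanged and applies X to qubit 1 on the control-|1⟩ pair (|10⟩, |11⟩).
X = [[0, 1], [1, 0]].
With a = amp(|10⟩) = (0.003711 + 0.004262i) and b = amp(|11⟩) = (0.02182 - 0.04749i):
new amp(|10⟩) = (1)·b = (0.02182 - 0.04749i)
new amp(|11⟩) = (1)·a = (0.003711 + 0.004262i)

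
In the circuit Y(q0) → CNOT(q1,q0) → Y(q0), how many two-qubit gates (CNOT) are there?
1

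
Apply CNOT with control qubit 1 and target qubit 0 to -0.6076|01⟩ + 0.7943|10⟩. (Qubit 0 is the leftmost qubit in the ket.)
0.7943|10⟩ - 0.6076|11⟩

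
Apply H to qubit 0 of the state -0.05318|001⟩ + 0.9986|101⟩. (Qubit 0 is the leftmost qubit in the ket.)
0.6685|001⟩ - 0.7437|101⟩

H on qubit 0 mixes each pair of kets that differ only in qubit 0: amplitudes (a, b) of (|…0…⟩, |…1…⟩) become ((a + b)/√2, (a − b)/√2). Kets absent from the input have amplitude 0.
(|001⟩, |101⟩): (a, b) = (-0.05318, 0.9986) → (0.6685, -0.7437)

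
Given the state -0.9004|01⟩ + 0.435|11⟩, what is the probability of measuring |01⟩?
0.8107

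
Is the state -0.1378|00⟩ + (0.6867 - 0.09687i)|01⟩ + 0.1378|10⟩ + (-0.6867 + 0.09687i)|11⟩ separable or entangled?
Separable

Writing the state as a|00⟩ + b|01⟩ + c|10⟩ + d|11⟩, it is a product state iff ad − bc = 0.
Here (a, b, c, d) = (-0.1378, (0.6867 - 0.09687i), 0.1378, (-0.6867 + 0.09687i)): ad − bc = (-0.1378)(-0.6867 + 0.09687i) − (0.6867 - 0.09687i)(0.1378) = 0, so the state is separable.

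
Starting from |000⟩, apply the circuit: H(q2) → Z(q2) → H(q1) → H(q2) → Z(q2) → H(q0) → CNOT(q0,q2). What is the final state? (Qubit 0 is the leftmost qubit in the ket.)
-1/2|001⟩ - 1/2|011⟩ - 1/2|100⟩ - 1/2|110⟩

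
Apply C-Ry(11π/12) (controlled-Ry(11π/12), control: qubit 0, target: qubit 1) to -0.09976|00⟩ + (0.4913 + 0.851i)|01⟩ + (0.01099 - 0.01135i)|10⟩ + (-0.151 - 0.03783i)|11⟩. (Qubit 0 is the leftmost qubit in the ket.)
-0.09976|00⟩ + (0.4913 + 0.851i)|01⟩ + (0.1511 + 0.03602i)|10⟩ + (-0.008813 - 0.01619i)|11⟩

C-Ry(11π/12) leaves the control-|0⟩ kets |00⟩, |01⟩ unchanged and applies Ry(11π/12) to qubit 1 on the control-|1⟩ pair (|10⟩, |11⟩).
Ry(11π/12) = [[cos(θ/2), −sin(θ/2)], [sin(θ/2), cos(θ/2)]]; θ = 11π/12, cos(θ/2) ≈ 0.130526, sin(θ/2) ≈ 0.991445.
With a = amp(|10⟩) = (0.01099 - 0.01135i) and b = amp(|11⟩) = (-0.151 - 0.03783i):
new amp(|10⟩) = (0.130526)·a + (-0.991445)·b = (0.1511 + 0.03602i)
new amp(|11⟩) = (0.991445)·a + (0.130526)·b = (-0.008813 - 0.01619i)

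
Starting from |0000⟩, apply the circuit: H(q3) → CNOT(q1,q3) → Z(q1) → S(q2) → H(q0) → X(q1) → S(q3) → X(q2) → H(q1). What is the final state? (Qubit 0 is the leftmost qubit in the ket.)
1/√8|0010⟩ + (1/√8)i|0011⟩ - 1/√8|0110⟩ - (1/√8)i|0111⟩ + 1/√8|1010⟩ + (1/√8)i|1011⟩ - 1/√8|1110⟩ - (1/√8)i|1111⟩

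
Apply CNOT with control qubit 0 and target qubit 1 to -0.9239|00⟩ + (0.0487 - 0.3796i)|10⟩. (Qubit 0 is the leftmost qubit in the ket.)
-0.9239|00⟩ + (0.0487 - 0.3796i)|11⟩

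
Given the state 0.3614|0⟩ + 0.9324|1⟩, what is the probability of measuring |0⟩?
0.1306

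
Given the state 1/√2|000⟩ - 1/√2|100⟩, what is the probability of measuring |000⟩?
1/2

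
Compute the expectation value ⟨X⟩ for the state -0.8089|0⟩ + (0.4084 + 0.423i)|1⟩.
-0.6607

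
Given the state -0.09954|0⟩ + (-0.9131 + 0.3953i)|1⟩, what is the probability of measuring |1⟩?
0.99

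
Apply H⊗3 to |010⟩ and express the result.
1/√8|000⟩ + 1/√8|001⟩ - 1/√8|010⟩ - 1/√8|011⟩ + 1/√8|100⟩ + 1/√8|101⟩ - 1/√8|110⟩ - 1/√8|111⟩

H⊗3 gives amp(|y⟩) = (1/2√2) Σ_x (−1)^(x·y) amp(|x⟩), where x·y is the number of positions in which both x and y have a 1.
|000⟩: (1)/(2√2) = 1/√8
|001⟩: (1)/(2√2) = 1/√8
|010⟩: (-1)/(2√2) = -1/√8
|011⟩: (-1)/(2√2) = -1/√8
|100⟩: (1)/(2√2) = 1/√8
|101⟩: (1)/(2√2) = 1/√8
|110⟩: (-1)/(2√2) = -1/√8
|111⟩: (-1)/(2√2) = -1/√8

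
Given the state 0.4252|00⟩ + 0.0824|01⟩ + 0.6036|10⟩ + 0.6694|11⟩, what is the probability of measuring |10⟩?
0.3643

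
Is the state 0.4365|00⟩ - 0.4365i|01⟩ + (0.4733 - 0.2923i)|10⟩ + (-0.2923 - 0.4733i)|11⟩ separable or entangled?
Separable

Writing the state as a|00⟩ + b|01⟩ + c|10⟩ + d|11⟩, it is a product state iff ad − bc = 0.
Here (a, b, c, d) = (0.4365, -0.4365i, (0.4733 - 0.2923i), (-0.2923 - 0.4733i)): ad − bc = (0.4365)(-0.2923 - 0.4733i) − (-0.4365i)(0.4733 - 0.2923i) = 0, so the state is separable.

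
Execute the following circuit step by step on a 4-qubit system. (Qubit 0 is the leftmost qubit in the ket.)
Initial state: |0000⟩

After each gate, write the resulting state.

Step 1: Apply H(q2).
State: 1/√2|0000⟩ + 1/√2|0010⟩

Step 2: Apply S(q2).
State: 1/√2|0000⟩ + (1/√2)i|0010⟩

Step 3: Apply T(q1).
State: 1/√2|0000⟩ + (1/√2)i|0010⟩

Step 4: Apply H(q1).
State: 1/2|0000⟩ + (1/2)i|0010⟩ + 1/2|0100⟩ + (1/2)i|0110⟩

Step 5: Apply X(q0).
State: 1/2|1000⟩ + (1/2)i|1010⟩ + 1/2|1100⟩ + (1/2)i|1110⟩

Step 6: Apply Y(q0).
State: -(1/2)i|0000⟩ + 1/2|0010⟩ - (1/2)i|0100⟩ + 1/2|0110⟩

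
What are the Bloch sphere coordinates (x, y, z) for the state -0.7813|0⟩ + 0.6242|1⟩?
(-0.9754, 0, 0.2208)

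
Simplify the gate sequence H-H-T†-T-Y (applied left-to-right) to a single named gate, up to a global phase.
Y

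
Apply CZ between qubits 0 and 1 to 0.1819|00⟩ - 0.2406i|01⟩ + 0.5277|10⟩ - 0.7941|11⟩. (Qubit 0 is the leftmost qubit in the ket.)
0.1819|00⟩ - 0.2406i|01⟩ + 0.5277|10⟩ + 0.7941|11⟩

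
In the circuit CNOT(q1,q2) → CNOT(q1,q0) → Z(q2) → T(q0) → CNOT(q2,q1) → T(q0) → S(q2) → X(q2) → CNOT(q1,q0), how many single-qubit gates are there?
5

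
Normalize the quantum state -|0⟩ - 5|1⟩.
-0.1961|0⟩ - 0.9806|1⟩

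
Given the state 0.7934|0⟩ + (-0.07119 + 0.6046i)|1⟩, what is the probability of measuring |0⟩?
0.6295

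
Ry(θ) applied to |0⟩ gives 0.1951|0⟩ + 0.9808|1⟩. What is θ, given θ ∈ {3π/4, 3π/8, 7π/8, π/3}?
7π/8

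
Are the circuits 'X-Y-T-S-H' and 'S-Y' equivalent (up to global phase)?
No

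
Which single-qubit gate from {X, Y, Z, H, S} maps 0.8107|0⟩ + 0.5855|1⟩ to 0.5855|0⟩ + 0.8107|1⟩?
X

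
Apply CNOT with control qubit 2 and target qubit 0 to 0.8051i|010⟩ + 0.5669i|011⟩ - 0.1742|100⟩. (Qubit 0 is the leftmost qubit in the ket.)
0.8051i|010⟩ - 0.1742|100⟩ + 0.5669i|111⟩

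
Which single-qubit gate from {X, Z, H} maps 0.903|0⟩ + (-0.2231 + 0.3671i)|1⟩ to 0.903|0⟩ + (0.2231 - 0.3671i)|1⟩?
Z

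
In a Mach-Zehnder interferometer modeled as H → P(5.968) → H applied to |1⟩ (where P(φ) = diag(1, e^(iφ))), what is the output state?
(0.02463 + 0.155i)|0⟩ + (0.9754 - 0.155i)|1⟩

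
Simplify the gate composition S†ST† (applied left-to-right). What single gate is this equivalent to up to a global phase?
T†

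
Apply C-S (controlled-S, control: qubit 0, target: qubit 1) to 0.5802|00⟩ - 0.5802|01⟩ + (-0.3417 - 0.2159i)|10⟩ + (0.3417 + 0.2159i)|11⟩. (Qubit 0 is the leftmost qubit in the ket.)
0.5802|00⟩ - 0.5802|01⟩ + (-0.3417 - 0.2159i)|10⟩ + (-0.2159 + 0.3417i)|11⟩

C-S leaves the control-|0⟩ kets |00⟩, |01⟩ unchanged and applies S to qubit 1 on the control-|1⟩ pair (|10⟩, |11⟩).
S = [[1, 0], [0, i]].
With a = amp(|10⟩) = (-0.3417 - 0.2159i) and b = amp(|11⟩) = (0.3417 + 0.2159i):
new amp(|10⟩) = (1)·a = (-0.3417 - 0.2159i)
new amp(|11⟩) = (i)·b = (-0.2159 + 0.3417i)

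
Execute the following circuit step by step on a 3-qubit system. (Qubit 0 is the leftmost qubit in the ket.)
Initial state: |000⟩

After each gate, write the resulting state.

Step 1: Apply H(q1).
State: 1/√2|000⟩ + 1/√2|010⟩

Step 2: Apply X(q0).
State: 1/√2|100⟩ + 1/√2|110⟩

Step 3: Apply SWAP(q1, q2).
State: 1/√2|100⟩ + 1/√2|101⟩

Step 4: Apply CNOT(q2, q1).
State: 1/√2|100⟩ + 1/√2|111⟩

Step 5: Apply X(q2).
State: 1/√2|101⟩ + 1/√2|110⟩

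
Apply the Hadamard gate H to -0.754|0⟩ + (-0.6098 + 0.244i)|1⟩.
(-0.9644 + 0.1725i)|0⟩ + (-0.102 - 0.1725i)|1⟩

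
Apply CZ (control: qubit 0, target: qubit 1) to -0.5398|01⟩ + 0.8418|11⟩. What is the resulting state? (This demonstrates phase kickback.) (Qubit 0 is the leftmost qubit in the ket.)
-0.5398|01⟩ - 0.8418|11⟩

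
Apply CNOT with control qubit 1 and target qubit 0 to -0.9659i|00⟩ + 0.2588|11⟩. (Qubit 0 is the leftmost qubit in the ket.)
-0.9659i|00⟩ + 0.2588|01⟩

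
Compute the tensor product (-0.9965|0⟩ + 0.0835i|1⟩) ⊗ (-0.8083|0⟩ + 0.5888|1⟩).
0.8055|00⟩ - 0.5867|01⟩ - 0.06749i|10⟩ + 0.04916i|11⟩

amp(|b₁b₂…⟩) = product of the factor amplitudes for bits b₁, b₂, …; only kets whose every factor amplitude is nonzero survive.
|00⟩: (-0.9965)(-0.8083) = 0.8055
|01⟩: (-0.9965)(0.5888) = -0.5867
|10⟩: (0.0835i)(-0.8083) = -0.06749i
|11⟩: (0.0835i)(0.5888) = 0.04916i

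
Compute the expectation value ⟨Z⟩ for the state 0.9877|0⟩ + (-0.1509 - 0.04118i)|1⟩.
0.9511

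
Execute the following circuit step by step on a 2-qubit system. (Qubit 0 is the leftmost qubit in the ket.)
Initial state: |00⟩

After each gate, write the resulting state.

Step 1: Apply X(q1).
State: |01⟩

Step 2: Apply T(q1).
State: (1/√2 + (1/√2)i)|01⟩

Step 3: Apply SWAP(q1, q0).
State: (1/√2 + (1/√2)i)|10⟩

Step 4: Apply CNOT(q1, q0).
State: (1/√2 + (1/√2)i)|10⟩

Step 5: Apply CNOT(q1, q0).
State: (1/√2 + (1/√2)i)|10⟩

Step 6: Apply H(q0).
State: (1/2 + (1/2)i)|00⟩ + (-1/2 - (1/2)i)|10⟩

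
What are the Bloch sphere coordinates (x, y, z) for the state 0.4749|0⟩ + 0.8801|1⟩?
(0.8359, 0, -0.549)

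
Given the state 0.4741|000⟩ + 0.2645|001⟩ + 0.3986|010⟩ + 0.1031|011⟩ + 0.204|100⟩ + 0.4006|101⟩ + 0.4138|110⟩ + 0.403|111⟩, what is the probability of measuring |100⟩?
0.04162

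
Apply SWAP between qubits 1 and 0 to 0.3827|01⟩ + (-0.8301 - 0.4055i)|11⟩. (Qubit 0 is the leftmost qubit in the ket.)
0.3827|10⟩ + (-0.8301 - 0.4055i)|11⟩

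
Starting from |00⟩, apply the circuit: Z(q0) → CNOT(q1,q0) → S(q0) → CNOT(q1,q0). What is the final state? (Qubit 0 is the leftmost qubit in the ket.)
|00⟩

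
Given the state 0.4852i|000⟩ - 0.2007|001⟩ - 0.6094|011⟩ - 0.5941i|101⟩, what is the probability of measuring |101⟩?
0.353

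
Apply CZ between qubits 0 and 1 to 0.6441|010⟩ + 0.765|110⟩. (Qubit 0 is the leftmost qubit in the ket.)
0.6441|010⟩ - 0.765|110⟩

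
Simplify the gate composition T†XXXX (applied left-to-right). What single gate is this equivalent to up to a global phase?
T†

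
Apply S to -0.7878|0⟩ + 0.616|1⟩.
-0.7878|0⟩ + 0.616i|1⟩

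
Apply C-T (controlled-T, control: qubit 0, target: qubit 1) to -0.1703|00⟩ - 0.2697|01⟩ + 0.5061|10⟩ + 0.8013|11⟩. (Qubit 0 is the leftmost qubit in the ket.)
-0.1703|00⟩ - 0.2697|01⟩ + 0.5061|10⟩ + (0.5666 + 0.5666i)|11⟩

C-T leaves the control-|0⟩ kets |00⟩, |01⟩ unchanged and applies T to qubit 1 on the control-|1⟩ pair (|10⟩, |11⟩).
T = [[1, 0], [0, (1/√2 + (1/√2)i)]].
With a = amp(|10⟩) = 0.5061 and b = amp(|11⟩) = 0.8013:
new amp(|10⟩) = (1)·a = 0.5061
new amp(|11⟩) = (1/√2 + (1/√2)i)·b = (0.5666 + 0.5666i)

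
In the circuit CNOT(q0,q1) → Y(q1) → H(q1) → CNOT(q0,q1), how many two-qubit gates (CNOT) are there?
2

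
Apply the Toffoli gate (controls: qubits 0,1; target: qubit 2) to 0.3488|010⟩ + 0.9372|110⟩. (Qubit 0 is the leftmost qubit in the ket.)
0.3488|010⟩ + 0.9372|111⟩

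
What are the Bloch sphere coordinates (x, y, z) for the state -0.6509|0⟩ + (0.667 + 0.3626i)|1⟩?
(-0.8683, -0.472, -0.1527)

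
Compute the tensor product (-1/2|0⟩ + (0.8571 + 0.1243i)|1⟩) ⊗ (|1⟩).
-1/2|01⟩ + (0.8571 + 0.1243i)|11⟩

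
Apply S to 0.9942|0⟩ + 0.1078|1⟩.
0.9942|0⟩ + 0.1078i|1⟩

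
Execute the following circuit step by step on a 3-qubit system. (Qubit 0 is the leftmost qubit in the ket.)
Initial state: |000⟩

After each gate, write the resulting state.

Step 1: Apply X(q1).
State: |010⟩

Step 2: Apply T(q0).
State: |010⟩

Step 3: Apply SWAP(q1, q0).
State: |100⟩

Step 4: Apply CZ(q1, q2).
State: |100⟩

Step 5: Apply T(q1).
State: |100⟩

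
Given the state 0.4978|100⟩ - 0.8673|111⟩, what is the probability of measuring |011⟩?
0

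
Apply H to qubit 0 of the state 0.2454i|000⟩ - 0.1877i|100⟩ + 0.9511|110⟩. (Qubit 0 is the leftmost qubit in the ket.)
0.0408i|000⟩ + 0.6725|010⟩ + 0.3062i|100⟩ - 0.6725|110⟩

H on qubit 0 mixes each pair of kets that differ only in qubit 0: amplitudes (a, b) of (|…0…⟩, |…1…⟩) become ((a + b)/√2, (a − b)/√2). Kets absent from the input have amplitude 0.
(|000⟩, |100⟩): (a, b) = (0.2454i, -0.1877i) → (0.0408i, 0.3062i)
(|010⟩, |110⟩): (a, b) = (0, 0.9511) → (0.6725, -0.6725)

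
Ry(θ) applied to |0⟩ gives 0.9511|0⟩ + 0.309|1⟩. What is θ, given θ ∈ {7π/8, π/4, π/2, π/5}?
π/5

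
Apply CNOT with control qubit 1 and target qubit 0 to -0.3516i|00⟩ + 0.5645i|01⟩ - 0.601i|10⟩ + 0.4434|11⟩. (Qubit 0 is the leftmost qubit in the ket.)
-0.3516i|00⟩ + 0.4434|01⟩ - 0.601i|10⟩ + 0.5645i|11⟩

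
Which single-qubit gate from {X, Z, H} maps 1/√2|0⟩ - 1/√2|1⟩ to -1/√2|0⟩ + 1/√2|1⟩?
X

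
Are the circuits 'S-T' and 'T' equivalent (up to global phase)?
No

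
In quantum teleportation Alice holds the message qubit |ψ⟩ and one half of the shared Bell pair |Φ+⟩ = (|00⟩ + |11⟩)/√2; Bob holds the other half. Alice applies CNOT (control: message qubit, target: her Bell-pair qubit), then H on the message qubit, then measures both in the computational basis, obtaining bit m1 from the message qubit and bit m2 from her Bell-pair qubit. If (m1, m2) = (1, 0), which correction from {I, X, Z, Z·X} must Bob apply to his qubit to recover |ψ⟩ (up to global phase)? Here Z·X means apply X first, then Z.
Z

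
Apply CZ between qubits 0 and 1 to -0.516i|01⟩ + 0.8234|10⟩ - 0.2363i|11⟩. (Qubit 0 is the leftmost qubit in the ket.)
-0.516i|01⟩ + 0.8234|10⟩ + 0.2363i|11⟩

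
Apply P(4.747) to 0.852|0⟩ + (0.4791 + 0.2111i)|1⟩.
0.852|0⟩ + (0.2276 - 0.4715i)|1⟩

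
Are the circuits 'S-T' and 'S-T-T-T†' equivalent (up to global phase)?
Yes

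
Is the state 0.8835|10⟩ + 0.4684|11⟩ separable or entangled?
Separable

Writing the state as a|00⟩ + b|01⟩ + c|10⟩ + d|11⟩, it is a product state iff ad − bc = 0.
Here (a, b, c, d) = (0, 0, 0.8835, 0.4684): ad − bc = (0)(0.4684) − (0)(0.8835) = 0, so the state is separable.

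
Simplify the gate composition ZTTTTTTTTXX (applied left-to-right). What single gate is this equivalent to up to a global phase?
Z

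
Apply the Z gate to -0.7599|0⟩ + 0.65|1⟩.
-0.7599|0⟩ - 0.65|1⟩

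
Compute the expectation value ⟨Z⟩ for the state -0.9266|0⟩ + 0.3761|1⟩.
0.7171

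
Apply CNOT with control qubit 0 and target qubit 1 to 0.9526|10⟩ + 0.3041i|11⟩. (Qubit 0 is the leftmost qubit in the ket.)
0.3041i|10⟩ + 0.9526|11⟩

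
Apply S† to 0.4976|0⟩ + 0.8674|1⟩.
0.4976|0⟩ - 0.8674i|1⟩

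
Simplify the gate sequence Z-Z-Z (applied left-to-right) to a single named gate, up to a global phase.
Z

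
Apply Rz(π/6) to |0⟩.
(0.9659 - 0.2588i)|0⟩

Rz(π/6) = [[e^(−iθ/2), 0], [0, e^(iθ/2)]] with e^(±iθ/2) = cos(θ/2) ± i·sin(θ/2); θ = π/6, cos(θ/2) ≈ 0.965926, sin(θ/2) ≈ 0.258819.
With a = amp(|0⟩) = 1 and b = amp(|1⟩) = 0:
new amp(|0⟩) = (0.965926 - 0.258819i)·a = (0.9659 - 0.2588i)
new amp(|1⟩) = (0.965926 + 0.258819i)·b = 0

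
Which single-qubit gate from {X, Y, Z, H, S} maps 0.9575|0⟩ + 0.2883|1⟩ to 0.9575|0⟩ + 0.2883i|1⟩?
S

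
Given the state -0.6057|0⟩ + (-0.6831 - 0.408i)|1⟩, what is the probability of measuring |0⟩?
0.3669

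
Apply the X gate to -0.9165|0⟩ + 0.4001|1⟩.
0.4001|0⟩ - 0.9165|1⟩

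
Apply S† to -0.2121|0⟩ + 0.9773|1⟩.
-0.2121|0⟩ - 0.9773i|1⟩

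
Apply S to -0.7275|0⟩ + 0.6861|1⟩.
-0.7275|0⟩ + 0.6861i|1⟩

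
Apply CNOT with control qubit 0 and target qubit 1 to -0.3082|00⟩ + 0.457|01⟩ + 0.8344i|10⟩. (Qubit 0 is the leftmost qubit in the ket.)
-0.3082|00⟩ + 0.457|01⟩ + 0.8344i|11⟩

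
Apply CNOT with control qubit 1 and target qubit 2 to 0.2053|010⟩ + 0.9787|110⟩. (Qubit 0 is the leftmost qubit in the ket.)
0.2053|011⟩ + 0.9787|111⟩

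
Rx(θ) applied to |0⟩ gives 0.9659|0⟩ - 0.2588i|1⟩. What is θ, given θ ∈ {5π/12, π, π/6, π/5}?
π/6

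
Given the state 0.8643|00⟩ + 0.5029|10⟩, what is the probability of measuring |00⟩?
0.747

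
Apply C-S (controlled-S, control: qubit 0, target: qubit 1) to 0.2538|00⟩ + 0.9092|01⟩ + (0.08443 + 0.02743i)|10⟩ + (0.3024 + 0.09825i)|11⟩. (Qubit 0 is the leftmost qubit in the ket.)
0.2538|00⟩ + 0.9092|01⟩ + (0.08443 + 0.02743i)|10⟩ + (-0.09825 + 0.3024i)|11⟩

C-S leaves the control-|0⟩ kets |00⟩, |01⟩ unchanged and applies S to qubit 1 on the control-|1⟩ pair (|10⟩, |11⟩).
S = [[1, 0], [0, i]].
With a = amp(|10⟩) = (0.08443 + 0.02743i) and b = amp(|11⟩) = (0.3024 + 0.09825i):
new amp(|10⟩) = (1)·a = (0.08443 + 0.02743i)
new amp(|11⟩) = (i)·b = (-0.09825 + 0.3024i)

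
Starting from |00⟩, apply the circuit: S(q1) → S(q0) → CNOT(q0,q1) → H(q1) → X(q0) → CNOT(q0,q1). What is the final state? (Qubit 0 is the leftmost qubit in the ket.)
1/√2|10⟩ + 1/√2|11⟩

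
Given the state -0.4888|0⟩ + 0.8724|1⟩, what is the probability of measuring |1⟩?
0.7611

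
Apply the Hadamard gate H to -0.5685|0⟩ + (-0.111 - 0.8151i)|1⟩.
(-0.4805 - 0.5764i)|0⟩ + (-0.3235 + 0.5764i)|1⟩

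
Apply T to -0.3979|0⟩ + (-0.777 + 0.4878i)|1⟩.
-0.3979|0⟩ + (-0.8943 - 0.2045i)|1⟩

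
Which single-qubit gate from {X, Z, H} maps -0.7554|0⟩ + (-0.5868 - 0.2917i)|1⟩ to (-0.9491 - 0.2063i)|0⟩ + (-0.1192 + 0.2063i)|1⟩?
H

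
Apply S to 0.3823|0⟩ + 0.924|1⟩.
0.3823|0⟩ + 0.924i|1⟩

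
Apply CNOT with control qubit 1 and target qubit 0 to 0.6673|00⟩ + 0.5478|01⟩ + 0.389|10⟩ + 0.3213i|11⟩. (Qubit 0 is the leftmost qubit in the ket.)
0.6673|00⟩ + 0.3213i|01⟩ + 0.389|10⟩ + 0.5478|11⟩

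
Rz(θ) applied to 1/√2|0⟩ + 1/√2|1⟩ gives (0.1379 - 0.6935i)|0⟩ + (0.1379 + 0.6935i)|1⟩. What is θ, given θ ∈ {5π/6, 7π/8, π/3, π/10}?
7π/8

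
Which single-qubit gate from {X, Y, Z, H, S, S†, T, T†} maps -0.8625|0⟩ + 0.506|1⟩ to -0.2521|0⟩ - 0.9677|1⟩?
H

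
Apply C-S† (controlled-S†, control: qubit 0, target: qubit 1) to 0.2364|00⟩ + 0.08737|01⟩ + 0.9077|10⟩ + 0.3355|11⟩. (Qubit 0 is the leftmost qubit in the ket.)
0.2364|00⟩ + 0.08737|01⟩ + 0.9077|10⟩ - 0.3355i|11⟩

C-S† leaves the control-|0⟩ kets |00⟩, |01⟩ unchanged and applies S† to qubit 1 on the control-|1⟩ pair (|10⟩, |11⟩).
S† = [[1, 0], [0, -i]].
With a = amp(|10⟩) = 0.9077 and b = amp(|11⟩) = 0.3355:
new amp(|10⟩) = (1)·a = 0.9077
new amp(|11⟩) = (-i)·b = -0.3355i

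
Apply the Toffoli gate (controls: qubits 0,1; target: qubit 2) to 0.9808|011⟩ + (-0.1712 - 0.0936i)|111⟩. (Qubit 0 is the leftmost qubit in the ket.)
0.9808|011⟩ + (-0.1712 - 0.0936i)|110⟩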